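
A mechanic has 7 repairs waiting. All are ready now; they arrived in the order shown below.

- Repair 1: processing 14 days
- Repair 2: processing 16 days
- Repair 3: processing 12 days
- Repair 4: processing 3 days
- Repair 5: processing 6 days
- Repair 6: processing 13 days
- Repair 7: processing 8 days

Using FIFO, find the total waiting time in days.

FIFO (arrival order): Repair 1 Repair 2 Repair 3 Repair 4 Repair 5 Repair 6 Repair 7.
Repair 1: waits 0, runs 0→14
Repair 2: waits 14, runs 14→30
Repair 3: waits 30, runs 30→42
Repair 4: waits 42, runs 42→45
Repair 5: waits 45, runs 45→51
Repair 6: waits 51, runs 51→64
Repair 7: waits 64, runs 64→72
Sum = 0+14+30+42+45+51+64 = 246.

246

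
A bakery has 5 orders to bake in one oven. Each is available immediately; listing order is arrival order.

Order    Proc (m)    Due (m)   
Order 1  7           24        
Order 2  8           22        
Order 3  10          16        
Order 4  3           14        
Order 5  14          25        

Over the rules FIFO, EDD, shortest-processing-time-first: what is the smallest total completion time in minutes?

101

FIFO (arrival order): Order 1 Order 2 Order 3 Order 4 Order 5.
Order 1: 0→7
Order 2: 7→15
Order 3: 15→25
Order 4: 25→28
Order 5: 28→42
Sum = 7+15+25+28+42 = 117.
EDD (increasing due date): Order 4 Order 3 Order 2 Order 1 Order 5.
Order 4: 0→3
Order 3: 3→13
Order 2: 13→21
Order 1: 21→28
Order 5: 28→42
Sum = 3+13+21+28+42 = 107.
SPT (increasing processing time): Order 4 Order 1 Order 2 Order 3 Order 5.
Order 4: 0→3
Order 1: 3→10
Order 2: 10→18
Order 3: 18→28
Order 5: 28→42
Sum = 3+10+18+28+42 = 101.
FIFO 117, EDD 107, SPT 101 → minimum 101.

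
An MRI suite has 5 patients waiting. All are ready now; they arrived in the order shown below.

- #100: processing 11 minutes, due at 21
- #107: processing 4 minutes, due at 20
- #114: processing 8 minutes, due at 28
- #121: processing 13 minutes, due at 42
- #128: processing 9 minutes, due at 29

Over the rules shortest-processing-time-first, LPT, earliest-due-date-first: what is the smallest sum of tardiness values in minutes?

6

SPT (increasing processing time): #107 #114 #128 #100 #121.
#107: 0→4, due 20, tardiness 0
#114: 4→12, due 28, tardiness 0
#128: 12→21, due 29, tardiness 0
#100: 21→32, due 21, tardiness 11
#121: 32→45, due 42, tardiness 3
Sum = 0+0+0+11+3 = 14.
LPT (decreasing processing time): #121 #100 #128 #114 #107.
#121: 0→13, due 42, tardiness 0
#100: 13→24, due 21, tardiness 3
#128: 24→33, due 29, tardiness 4
#114: 33→41, due 28, tardiness 13
#107: 41→45, due 20, tardiness 25
Sum = 0+3+4+13+25 = 45.
EDD (increasing due date): #107 #100 #114 #128 #121.
#107: 0→4, due 20, tardiness 0
#100: 4→15, due 21, tardiness 0
#114: 15→23, due 28, tardiness 0
#128: 23→32, due 29, tardiness 3
#121: 32→45, due 42, tardiness 3
Sum = 0+0+0+3+3 = 6.
SPT 14, LPT 45, EDD 6 → minimum 6.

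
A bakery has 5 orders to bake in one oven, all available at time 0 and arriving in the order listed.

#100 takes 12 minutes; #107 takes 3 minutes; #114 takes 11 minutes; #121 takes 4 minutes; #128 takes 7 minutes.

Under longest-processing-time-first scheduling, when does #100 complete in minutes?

LPT (decreasing processing time): #100 #114 #128 #121 #107.
#100: 0→12

12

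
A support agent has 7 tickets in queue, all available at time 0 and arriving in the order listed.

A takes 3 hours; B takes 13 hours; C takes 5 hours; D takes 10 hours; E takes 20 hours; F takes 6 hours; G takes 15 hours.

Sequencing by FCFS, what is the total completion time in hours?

FIFO (arrival order): A B C D E F G.
A: 0→3
B: 3→16
C: 16→21
D: 21→31
E: 31→51
F: 51→57
G: 57→72
Sum = 3+16+21+31+51+57+72 = 251.

251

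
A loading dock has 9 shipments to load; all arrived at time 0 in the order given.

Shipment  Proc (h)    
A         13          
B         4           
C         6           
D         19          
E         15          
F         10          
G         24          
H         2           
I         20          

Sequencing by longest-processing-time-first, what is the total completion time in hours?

732

LPT (decreasing processing time): G I D E A F C B H.
G: 0→24
I: 24→44
D: 44→63
E: 63→78
A: 78→91
F: 91→101
C: 101→107
B: 107→111
H: 111→113
Sum = 24+44+63+78+91+101+107+111+113 = 732.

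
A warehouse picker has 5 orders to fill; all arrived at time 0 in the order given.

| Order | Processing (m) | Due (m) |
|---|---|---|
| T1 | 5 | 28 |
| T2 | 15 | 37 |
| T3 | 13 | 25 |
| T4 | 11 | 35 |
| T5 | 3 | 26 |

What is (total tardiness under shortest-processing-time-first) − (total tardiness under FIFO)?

-21

SPT (increasing processing time): T5 T1 T4 T3 T2.
T5: 0→3, due 26, tardiness 0
T1: 3→8, due 28, tardiness 0
T4: 8→19, due 35, tardiness 0
T3: 19→32, due 25, tardiness 7
T2: 32→47, due 37, tardiness 10
Sum = 0+0+0+7+10 = 17.
FIFO (arrival order): T1 T2 T3 T4 T5.
T1: 0→5, due 28, tardiness 0
T2: 5→20, due 37, tardiness 0
T3: 20→33, due 25, tardiness 8
T4: 33→44, due 35, tardiness 9
T5: 44→47, due 26, tardiness 21
Sum = 0+0+8+9+21 = 38.
Difference = 17 − 38 = -21.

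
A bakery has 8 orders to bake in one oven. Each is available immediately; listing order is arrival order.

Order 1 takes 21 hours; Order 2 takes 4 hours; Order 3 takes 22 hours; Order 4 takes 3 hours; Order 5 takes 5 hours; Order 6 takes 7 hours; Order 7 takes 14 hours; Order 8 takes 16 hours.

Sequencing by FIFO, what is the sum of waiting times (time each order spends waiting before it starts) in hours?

336

FIFO (arrival order): Order 1 Order 2 Order 3 Order 4 Order 5 Order 6 Order 7 Order 8.
Order 1: waits 0, runs 0→21
Order 2: waits 21, runs 21→25
Order 3: waits 25, runs 25→47
Order 4: waits 47, runs 47→50
Order 5: waits 50, runs 50→55
Order 6: waits 55, runs 55→62
Order 7: waits 62, runs 62→76
Order 8: waits 76, runs 76→92
Sum = 0+21+25+47+50+55+62+76 = 336.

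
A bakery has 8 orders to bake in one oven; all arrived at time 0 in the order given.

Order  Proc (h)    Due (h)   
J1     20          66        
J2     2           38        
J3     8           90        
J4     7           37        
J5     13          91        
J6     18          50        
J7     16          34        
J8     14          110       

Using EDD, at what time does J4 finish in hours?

EDD (increasing due date): J7 J4 J2 J6 J1 J3 J5 J8.
J7: 0→16
J4: 16→23

23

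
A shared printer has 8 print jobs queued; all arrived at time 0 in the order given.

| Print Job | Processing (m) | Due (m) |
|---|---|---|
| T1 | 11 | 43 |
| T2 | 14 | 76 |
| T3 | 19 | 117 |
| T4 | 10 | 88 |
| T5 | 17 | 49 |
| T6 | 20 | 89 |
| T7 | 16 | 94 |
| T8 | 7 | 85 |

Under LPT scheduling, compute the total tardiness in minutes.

119

LPT (decreasing processing time): T6 T3 T5 T7 T2 T1 T4 T8.
T6: 0→20, due 89, tardiness 0
T3: 20→39, due 117, tardiness 0
T5: 39→56, due 49, tardiness 7
T7: 56→72, due 94, tardiness 0
T2: 72→86, due 76, tardiness 10
T1: 86→97, due 43, tardiness 54
T4: 97→107, due 88, tardiness 19
T8: 107→114, due 85, tardiness 29
Sum = 0+0+7+0+10+54+19+29 = 119.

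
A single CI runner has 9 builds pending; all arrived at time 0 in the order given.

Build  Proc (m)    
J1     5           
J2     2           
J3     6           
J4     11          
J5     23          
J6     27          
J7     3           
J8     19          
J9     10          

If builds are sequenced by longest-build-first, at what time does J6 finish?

27

LPT (decreasing processing time): J6 J5 J8 J4 J9 J3 J1 J7 J2.
J6: 0→27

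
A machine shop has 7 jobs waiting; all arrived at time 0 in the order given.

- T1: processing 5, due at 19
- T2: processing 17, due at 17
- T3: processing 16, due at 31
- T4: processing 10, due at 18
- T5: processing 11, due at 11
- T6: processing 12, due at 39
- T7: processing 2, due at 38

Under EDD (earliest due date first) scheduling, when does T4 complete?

EDD (increasing due date): T5 T2 T4 T1 T3 T7 T6.
T5: 0→11
T2: 11→28
T4: 28→38

38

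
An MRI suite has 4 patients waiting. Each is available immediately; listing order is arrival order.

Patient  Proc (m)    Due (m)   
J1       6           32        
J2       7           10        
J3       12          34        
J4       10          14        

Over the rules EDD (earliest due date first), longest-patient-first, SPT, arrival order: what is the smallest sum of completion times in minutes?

EDD (increasing due date): J2 J4 J1 J3.
J2: 0→7
J4: 7→17
J1: 17→23
J3: 23→35
Sum = 7+17+23+35 = 82.
LPT (decreasing processing time): J3 J4 J2 J1.
J3: 0→12
J4: 12→22
J2: 22→29
J1: 29→35
Sum = 12+22+29+35 = 98.
SPT (increasing processing time): J1 J2 J4 J3.
J1: 0→6
J2: 6→13
J4: 13→23
J3: 23→35
Sum = 6+13+23+35 = 77.
FIFO (arrival order): J1 J2 J3 J4.
J1: 0→6
J2: 6→13
J3: 13→25
J4: 25→35
Sum = 6+13+25+35 = 79.
EDD 82, LPT 98, SPT 77, FIFO 79 → minimum 77.

77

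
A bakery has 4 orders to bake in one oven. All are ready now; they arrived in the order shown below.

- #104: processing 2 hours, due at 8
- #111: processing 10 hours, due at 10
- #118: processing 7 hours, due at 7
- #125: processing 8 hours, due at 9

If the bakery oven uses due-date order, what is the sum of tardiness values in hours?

EDD (increasing due date): #118 #104 #125 #111.
#118: 0→7, due 7, tardiness 0
#104: 7→9, due 8, tardiness 1
#125: 9→17, due 9, tardiness 8
#111: 17→27, due 10, tardiness 17
Sum = 0+1+8+17 = 26.

26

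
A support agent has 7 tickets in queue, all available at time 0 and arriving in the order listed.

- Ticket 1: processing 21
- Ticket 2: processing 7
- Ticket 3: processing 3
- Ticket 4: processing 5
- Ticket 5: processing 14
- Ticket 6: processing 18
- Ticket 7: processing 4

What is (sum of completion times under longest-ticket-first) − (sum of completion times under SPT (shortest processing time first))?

LPT (decreasing processing time): Ticket 1 Ticket 6 Ticket 5 Ticket 2 Ticket 4 Ticket 7 Ticket 3.
Ticket 1: 0→21
Ticket 6: 21→39
Ticket 5: 39→53
Ticket 2: 53→60
Ticket 4: 60→65
Ticket 7: 65→69
Ticket 3: 69→72
Sum = 21+39+53+60+65+69+72 = 379.
SPT (increasing processing time): Ticket 3 Ticket 7 Ticket 4 Ticket 2 Ticket 5 Ticket 6 Ticket 1.
Ticket 3: 0→3
Ticket 7: 3→7
Ticket 4: 7→12
Ticket 2: 12→19
Ticket 5: 19→33
Ticket 6: 33→51
Ticket 1: 51→72
Sum = 3+7+12+19+33+51+72 = 197.
Difference = 379 − 197 = 182.

182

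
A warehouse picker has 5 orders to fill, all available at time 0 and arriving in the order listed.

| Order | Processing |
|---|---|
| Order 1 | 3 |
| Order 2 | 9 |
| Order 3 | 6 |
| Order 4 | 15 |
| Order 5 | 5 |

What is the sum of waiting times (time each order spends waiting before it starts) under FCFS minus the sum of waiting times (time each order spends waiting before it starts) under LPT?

FIFO (arrival order): Order 1 Order 2 Order 3 Order 4 Order 5.
Order 1: waits 0, runs 0→3
Order 2: waits 3, runs 3→12
Order 3: waits 12, runs 12→18
Order 4: waits 18, runs 18→33
Order 5: waits 33, runs 33→38
Sum = 0+3+12+18+33 = 66.
LPT (decreasing processing time): Order 4 Order 2 Order 3 Order 5 Order 1.
Order 4: waits 0, runs 0→15
Order 2: waits 15, runs 15→24
Order 3: waits 24, runs 24→30
Order 5: waits 30, runs 30→35
Order 1: waits 35, runs 35→38
Sum = 0+15+24+30+35 = 104.
Difference = 66 − 104 = -38.

-38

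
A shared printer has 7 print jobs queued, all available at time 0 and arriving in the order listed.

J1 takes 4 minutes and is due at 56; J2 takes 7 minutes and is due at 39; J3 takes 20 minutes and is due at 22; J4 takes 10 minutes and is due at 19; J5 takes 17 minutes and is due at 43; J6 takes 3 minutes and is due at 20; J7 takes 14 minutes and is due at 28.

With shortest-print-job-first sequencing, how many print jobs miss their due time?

4

SPT (increasing processing time): J6 J1 J2 J4 J7 J5 J3.
J6: 0→3, due 20, tardiness 0
J1: 3→7, due 56, tardiness 0
J2: 7→14, due 39, tardiness 0
J4: 14→24, due 19, tardiness 5
J7: 24→38, due 28, tardiness 10
J5: 38→55, due 43, tardiness 12
J3: 55→75, due 22, tardiness 53
Late print jobs: 4.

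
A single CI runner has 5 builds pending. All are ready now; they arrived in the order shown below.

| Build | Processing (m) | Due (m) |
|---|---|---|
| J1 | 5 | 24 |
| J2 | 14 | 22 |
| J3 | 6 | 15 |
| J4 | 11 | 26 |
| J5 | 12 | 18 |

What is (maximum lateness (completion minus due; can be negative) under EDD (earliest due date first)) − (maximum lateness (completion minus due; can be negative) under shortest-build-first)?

EDD (increasing due date): J3 J5 J2 J1 J4.
J3: 0→6, due 15, lateness -9
J5: 6→18, due 18, lateness 0
J2: 18→32, due 22, lateness 10
J1: 32→37, due 24, lateness 13
J4: 37→48, due 26, lateness 22
Maximum = 22.
SPT (increasing processing time): J1 J3 J4 J5 J2.
J1: 0→5, due 24, lateness -19
J3: 5→11, due 15, lateness -4
J4: 11→22, due 26, lateness -4
J5: 22→34, due 18, lateness 16
J2: 34→48, due 22, lateness 26
Maximum = 26.
Difference = 22 − 26 = -4.

-4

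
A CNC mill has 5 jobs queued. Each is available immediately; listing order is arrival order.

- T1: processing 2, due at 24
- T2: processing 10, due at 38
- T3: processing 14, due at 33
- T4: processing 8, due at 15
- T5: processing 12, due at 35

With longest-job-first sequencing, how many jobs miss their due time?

LPT (decreasing processing time): T3 T5 T2 T4 T1.
T3: 0→14, due 33, tardiness 0
T5: 14→26, due 35, tardiness 0
T2: 26→36, due 38, tardiness 0
T4: 36→44, due 15, tardiness 29
T1: 44→46, due 24, tardiness 22
Late jobs: 2.

2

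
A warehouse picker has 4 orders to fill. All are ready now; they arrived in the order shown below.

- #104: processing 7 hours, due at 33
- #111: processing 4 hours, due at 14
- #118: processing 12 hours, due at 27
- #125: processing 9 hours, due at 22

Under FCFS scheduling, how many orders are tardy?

1

FIFO (arrival order): #104 #111 #118 #125.
#104: 0→7, due 33, tardiness 0
#111: 7→11, due 14, tardiness 0
#118: 11→23, due 27, tardiness 0
#125: 23→32, due 22, tardiness 10
Late orders: 1.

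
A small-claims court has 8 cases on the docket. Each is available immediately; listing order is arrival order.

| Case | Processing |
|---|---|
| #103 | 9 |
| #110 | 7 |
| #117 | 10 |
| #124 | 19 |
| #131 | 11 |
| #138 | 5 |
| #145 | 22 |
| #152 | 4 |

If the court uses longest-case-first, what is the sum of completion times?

496

LPT (decreasing processing time): #145 #124 #131 #117 #103 #110 #138 #152.
#145: 0→22
#124: 22→41
#131: 41→52
#117: 52→62
#103: 62→71
#110: 71→78
#138: 78→83
#152: 83→87
Sum = 22+41+52+62+71+78+83+87 = 496.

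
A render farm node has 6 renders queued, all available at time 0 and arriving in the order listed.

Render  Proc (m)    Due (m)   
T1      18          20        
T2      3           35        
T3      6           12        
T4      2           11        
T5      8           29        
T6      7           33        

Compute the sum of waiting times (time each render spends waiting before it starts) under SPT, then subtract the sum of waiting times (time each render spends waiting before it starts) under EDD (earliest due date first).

-49

SPT (increasing processing time): T4 T2 T3 T6 T5 T1.
T4: waits 0, runs 0→2
T2: waits 2, runs 2→5
T3: waits 5, runs 5→11
T6: waits 11, runs 11→18
T5: waits 18, runs 18→26
T1: waits 26, runs 26→44
Sum = 0+2+5+11+18+26 = 62.
EDD (increasing due date): T4 T3 T1 T5 T6 T2.
T4: waits 0, runs 0→2
T3: waits 2, runs 2→8
T1: waits 8, runs 8→26
T5: waits 26, runs 26→34
T6: waits 34, runs 34→41
T2: waits 41, runs 41→44
Sum = 0+2+8+26+34+41 = 111.
Difference = 62 − 111 = -49.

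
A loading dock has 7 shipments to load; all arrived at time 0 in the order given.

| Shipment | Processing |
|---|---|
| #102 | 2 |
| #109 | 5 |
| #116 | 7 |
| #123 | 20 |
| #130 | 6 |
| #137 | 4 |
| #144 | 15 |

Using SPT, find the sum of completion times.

158

SPT (increasing processing time): #102 #137 #109 #130 #116 #144 #123.
#102: 0→2
#137: 2→6
#109: 6→11
#130: 11→17
#116: 17→24
#144: 24→39
#123: 39→59
Sum = 2+6+11+17+24+39+59 = 158.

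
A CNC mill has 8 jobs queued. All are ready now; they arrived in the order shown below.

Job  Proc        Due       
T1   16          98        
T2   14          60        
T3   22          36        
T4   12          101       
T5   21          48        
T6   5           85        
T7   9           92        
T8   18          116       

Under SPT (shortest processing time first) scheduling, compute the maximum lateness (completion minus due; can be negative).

SPT (increasing processing time): T6 T7 T4 T2 T1 T8 T5 T3.
T6: 0→5, due 85, lateness -80
T7: 5→14, due 92, lateness -78
T4: 14→26, due 101, lateness -75
T2: 26→40, due 60, lateness -20
T1: 40→56, due 98, lateness -42
T8: 56→74, due 116, lateness -42
T5: 74→95, due 48, lateness 47
T3: 95→117, due 36, lateness 81
Maximum = 81.

81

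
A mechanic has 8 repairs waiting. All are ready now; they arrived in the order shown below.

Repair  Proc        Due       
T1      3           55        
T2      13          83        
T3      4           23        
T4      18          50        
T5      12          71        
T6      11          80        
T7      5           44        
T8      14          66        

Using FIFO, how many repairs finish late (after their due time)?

2

FIFO (arrival order): T1 T2 T3 T4 T5 T6 T7 T8.
T1: 0→3, due 55, tardiness 0
T2: 3→16, due 83, tardiness 0
T3: 16→20, due 23, tardiness 0
T4: 20→38, due 50, tardiness 0
T5: 38→50, due 71, tardiness 0
T6: 50→61, due 80, tardiness 0
T7: 61→66, due 44, tardiness 22
T8: 66→80, due 66, tardiness 14
Late repairs: 2.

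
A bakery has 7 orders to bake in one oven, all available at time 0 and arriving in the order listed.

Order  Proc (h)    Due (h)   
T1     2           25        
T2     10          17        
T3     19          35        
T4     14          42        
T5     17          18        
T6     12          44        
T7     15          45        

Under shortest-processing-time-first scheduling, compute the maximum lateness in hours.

SPT (increasing processing time): T1 T2 T6 T4 T7 T5 T3.
T1: 0→2, due 25, lateness -23
T2: 2→12, due 17, lateness -5
T6: 12→24, due 44, lateness -20
T4: 24→38, due 42, lateness -4
T7: 38→53, due 45, lateness 8
T5: 53→70, due 18, lateness 52
T3: 70→89, due 35, lateness 54
Maximum = 54.

54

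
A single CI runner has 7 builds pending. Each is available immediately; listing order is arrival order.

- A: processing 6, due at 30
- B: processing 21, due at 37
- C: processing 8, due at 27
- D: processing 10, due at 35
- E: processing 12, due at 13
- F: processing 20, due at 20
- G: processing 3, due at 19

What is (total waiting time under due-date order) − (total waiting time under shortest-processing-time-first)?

59

EDD (increasing due date): E G F C A D B.
E: waits 0, runs 0→12
G: waits 12, runs 12→15
F: waits 15, runs 15→35
C: waits 35, runs 35→43
A: waits 43, runs 43→49
D: waits 49, runs 49→59
B: waits 59, runs 59→80
Sum = 0+12+15+35+43+49+59 = 213.
SPT (increasing processing time): G A C D E F B.
G: waits 0, runs 0→3
A: waits 3, runs 3→9
C: waits 9, runs 9→17
D: waits 17, runs 17→27
E: waits 27, runs 27→39
F: waits 39, runs 39→59
B: waits 59, runs 59→80
Sum = 0+3+9+17+27+39+59 = 154.
Difference = 213 − 154 = 59.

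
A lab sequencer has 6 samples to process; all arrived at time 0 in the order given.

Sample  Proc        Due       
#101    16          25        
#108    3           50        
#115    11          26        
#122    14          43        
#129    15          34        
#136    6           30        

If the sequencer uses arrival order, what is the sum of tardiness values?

FIFO (arrival order): #101 #108 #115 #122 #129 #136.
#101: 0→16, due 25, tardiness 0
#108: 16→19, due 50, tardiness 0
#115: 19→30, due 26, tardiness 4
#122: 30→44, due 43, tardiness 1
#129: 44→59, due 34, tardiness 25
#136: 59→65, due 30, tardiness 35
Sum = 0+0+4+1+25+35 = 65.

65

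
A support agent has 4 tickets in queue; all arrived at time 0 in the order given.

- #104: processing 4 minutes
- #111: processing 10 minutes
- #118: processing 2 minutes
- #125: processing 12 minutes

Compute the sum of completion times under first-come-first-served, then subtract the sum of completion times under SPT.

10

FIFO (arrival order): #104 #111 #118 #125.
#104: 0→4
#111: 4→14
#118: 14→16
#125: 16→28
Sum = 4+14+16+28 = 62.
SPT (increasing processing time): #118 #104 #111 #125.
#118: 0→2
#104: 2→6
#111: 6→16
#125: 16→28
Sum = 2+6+16+28 = 52.
Difference = 62 − 52 = 10.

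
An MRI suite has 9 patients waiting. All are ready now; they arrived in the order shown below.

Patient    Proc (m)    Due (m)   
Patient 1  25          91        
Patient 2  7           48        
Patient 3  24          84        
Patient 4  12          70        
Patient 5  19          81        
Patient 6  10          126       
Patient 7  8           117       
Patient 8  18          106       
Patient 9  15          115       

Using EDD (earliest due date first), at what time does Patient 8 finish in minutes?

105

EDD (increasing due date): Patient 2 Patient 4 Patient 5 Patient 3 Patient 1 Patient 8 Patient 9 Patient 7 Patient 6.
Patient 2: 0→7
Patient 4: 7→19
Patient 5: 19→38
Patient 3: 38→62
Patient 1: 62→87
Patient 8: 87→105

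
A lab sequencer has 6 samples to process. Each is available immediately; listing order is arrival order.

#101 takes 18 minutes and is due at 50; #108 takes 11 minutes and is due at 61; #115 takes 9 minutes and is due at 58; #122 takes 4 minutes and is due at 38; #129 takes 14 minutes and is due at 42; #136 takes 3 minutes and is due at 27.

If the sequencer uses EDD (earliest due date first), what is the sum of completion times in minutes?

177

EDD (increasing due date): #136 #122 #129 #101 #115 #108.
#136: 0→3
#122: 3→7
#129: 7→21
#101: 21→39
#115: 39→48
#108: 48→59
Sum = 3+7+21+39+48+59 = 177.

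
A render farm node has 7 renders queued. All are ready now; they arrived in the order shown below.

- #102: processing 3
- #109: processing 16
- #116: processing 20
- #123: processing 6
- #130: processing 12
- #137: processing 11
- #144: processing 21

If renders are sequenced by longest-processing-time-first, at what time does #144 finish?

21

LPT (decreasing processing time): #144 #116 #109 #130 #137 #123 #102.
#144: 0→21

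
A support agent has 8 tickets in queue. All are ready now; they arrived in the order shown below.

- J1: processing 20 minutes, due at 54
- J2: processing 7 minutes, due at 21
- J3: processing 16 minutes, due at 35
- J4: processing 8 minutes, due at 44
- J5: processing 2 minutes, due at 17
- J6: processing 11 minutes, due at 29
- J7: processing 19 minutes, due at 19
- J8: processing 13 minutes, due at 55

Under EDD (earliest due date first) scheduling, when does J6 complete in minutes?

39

EDD (increasing due date): J5 J7 J2 J6 J3 J4 J1 J8.
J5: 0→2
J7: 2→21
J2: 21→28
J6: 28→39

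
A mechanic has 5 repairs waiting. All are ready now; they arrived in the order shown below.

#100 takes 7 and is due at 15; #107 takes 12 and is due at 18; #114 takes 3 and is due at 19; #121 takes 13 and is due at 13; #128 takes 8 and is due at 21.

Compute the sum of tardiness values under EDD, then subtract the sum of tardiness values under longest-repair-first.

EDD (increasing due date): #121 #100 #107 #114 #128.
#121: 0→13, due 13, tardiness 0
#100: 13→20, due 15, tardiness 5
#107: 20→32, due 18, tardiness 14
#114: 32→35, due 19, tardiness 16
#128: 35→43, due 21, tardiness 22
Sum = 0+5+14+16+22 = 57.
LPT (decreasing processing time): #121 #107 #128 #100 #114.
#121: 0→13, due 13, tardiness 0
#107: 13→25, due 18, tardiness 7
#128: 25→33, due 21, tardiness 12
#100: 33→40, due 15, tardiness 25
#114: 40→43, due 19, tardiness 24
Sum = 0+7+12+25+24 = 68.
Difference = 57 − 68 = -11.

-11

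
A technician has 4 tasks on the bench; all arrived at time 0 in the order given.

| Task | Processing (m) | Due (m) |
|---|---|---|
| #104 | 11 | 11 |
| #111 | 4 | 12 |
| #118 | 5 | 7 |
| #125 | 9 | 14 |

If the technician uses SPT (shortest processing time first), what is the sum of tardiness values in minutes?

SPT (increasing processing time): #111 #118 #125 #104.
#111: 0→4, due 12, tardiness 0
#118: 4→9, due 7, tardiness 2
#125: 9→18, due 14, tardiness 4
#104: 18→29, due 11, tardiness 18
Sum = 0+2+4+18 = 24.

24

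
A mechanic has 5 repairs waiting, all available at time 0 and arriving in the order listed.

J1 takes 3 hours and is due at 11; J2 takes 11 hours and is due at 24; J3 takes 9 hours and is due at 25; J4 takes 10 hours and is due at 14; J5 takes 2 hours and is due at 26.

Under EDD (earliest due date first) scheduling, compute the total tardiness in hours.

EDD (increasing due date): J1 J4 J2 J3 J5.
J1: 0→3, due 11, tardiness 0
J4: 3→13, due 14, tardiness 0
J2: 13→24, due 24, tardiness 0
J3: 24→33, due 25, tardiness 8
J5: 33→35, due 26, tardiness 9
Sum = 0+0+0+8+9 = 17.

17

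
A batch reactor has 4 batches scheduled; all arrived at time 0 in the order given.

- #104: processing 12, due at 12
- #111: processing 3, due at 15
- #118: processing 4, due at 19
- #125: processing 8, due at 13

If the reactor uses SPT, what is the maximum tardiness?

15

SPT (increasing processing time): #111 #118 #125 #104.
#111: 0→3, due 15, tardiness 0
#118: 3→7, due 19, tardiness 0
#125: 7→15, due 13, tardiness 2
#104: 15→27, due 12, tardiness 15
Maximum = 15.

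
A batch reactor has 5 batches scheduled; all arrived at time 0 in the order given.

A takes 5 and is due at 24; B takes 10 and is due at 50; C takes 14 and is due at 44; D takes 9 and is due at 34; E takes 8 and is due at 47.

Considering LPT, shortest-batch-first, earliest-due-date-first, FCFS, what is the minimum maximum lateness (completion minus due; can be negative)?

-4

LPT (decreasing processing time): C B D E A.
C: 0→14, due 44, lateness -30
B: 14→24, due 50, lateness -26
D: 24→33, due 34, lateness -1
E: 33→41, due 47, lateness -6
A: 41→46, due 24, lateness 22
Maximum = 22.
SPT (increasing processing time): A E D B C.
A: 0→5, due 24, lateness -19
E: 5→13, due 47, lateness -34
D: 13→22, due 34, lateness -12
B: 22→32, due 50, lateness -18
C: 32→46, due 44, lateness 2
Maximum = 2.
EDD (increasing due date): A D C E B.
A: 0→5, due 24, lateness -19
D: 5→14, due 34, lateness -20
C: 14→28, due 44, lateness -16
E: 28→36, due 47, lateness -11
B: 36→46, due 50, lateness -4
Maximum = -4.
FIFO (arrival order): A B C D E.
A: 0→5, due 24, lateness -19
B: 5→15, due 50, lateness -35
C: 15→29, due 44, lateness -15
D: 29→38, due 34, lateness 4
E: 38→46, due 47, lateness -1
Maximum = 4.
LPT 22, SPT 2, EDD -4, FIFO 4 → minimum -4.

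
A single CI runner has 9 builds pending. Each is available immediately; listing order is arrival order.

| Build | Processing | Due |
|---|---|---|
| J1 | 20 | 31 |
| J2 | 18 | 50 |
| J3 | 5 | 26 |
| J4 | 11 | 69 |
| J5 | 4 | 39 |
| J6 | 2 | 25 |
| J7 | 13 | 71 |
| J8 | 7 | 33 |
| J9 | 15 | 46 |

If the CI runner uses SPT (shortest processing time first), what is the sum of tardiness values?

100

SPT (increasing processing time): J6 J5 J3 J8 J4 J7 J9 J2 J1.
J6: 0→2, due 25, tardiness 0
J5: 2→6, due 39, tardiness 0
J3: 6→11, due 26, tardiness 0
J8: 11→18, due 33, tardiness 0
J4: 18→29, due 69, tardiness 0
J7: 29→42, due 71, tardiness 0
J9: 42→57, due 46, tardiness 11
J2: 57→75, due 50, tardiness 25
J1: 75→95, due 31, tardiness 64
Sum = 0+0+0+0+0+0+11+25+64 = 100.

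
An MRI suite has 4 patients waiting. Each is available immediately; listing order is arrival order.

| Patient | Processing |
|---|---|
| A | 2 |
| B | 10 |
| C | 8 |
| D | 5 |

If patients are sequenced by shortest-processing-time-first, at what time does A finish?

SPT (increasing processing time): A D C B.
A: 0→2

2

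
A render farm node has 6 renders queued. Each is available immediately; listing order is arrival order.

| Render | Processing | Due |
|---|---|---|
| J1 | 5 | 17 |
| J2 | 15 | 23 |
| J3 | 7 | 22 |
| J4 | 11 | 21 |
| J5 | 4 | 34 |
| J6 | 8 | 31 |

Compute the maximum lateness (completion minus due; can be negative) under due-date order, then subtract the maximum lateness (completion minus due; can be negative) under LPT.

EDD (increasing due date): J1 J4 J3 J2 J6 J5.
J1: 0→5, due 17, lateness -12
J4: 5→16, due 21, lateness -5
J3: 16→23, due 22, lateness 1
J2: 23→38, due 23, lateness 15
J6: 38→46, due 31, lateness 15
J5: 46→50, due 34, lateness 16
Maximum = 16.
LPT (decreasing processing time): J2 J4 J6 J3 J1 J5.
J2: 0→15, due 23, lateness -8
J4: 15→26, due 21, lateness 5
J6: 26→34, due 31, lateness 3
J3: 34→41, due 22, lateness 19
J1: 41→46, due 17, lateness 29
J5: 46→50, due 34, lateness 16
Maximum = 29.
Difference = 16 − 29 = -13.

-13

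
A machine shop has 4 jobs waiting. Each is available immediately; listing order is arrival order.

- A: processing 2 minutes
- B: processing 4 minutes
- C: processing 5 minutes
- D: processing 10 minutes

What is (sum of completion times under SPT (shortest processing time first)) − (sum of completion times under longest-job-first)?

SPT (increasing processing time): A B C D.
A: 0→2
B: 2→6
C: 6→11
D: 11→21
Sum = 2+6+11+21 = 40.
LPT (decreasing processing time): D C B A.
D: 0→10
C: 10→15
B: 15→19
A: 19→21
Sum = 10+15+19+21 = 65.
Difference = 40 − 65 = -25.

-25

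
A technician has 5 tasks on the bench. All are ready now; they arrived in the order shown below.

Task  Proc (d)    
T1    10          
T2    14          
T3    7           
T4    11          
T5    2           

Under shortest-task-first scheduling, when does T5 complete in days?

SPT (increasing processing time): T5 T3 T1 T4 T2.
T5: 0→2

2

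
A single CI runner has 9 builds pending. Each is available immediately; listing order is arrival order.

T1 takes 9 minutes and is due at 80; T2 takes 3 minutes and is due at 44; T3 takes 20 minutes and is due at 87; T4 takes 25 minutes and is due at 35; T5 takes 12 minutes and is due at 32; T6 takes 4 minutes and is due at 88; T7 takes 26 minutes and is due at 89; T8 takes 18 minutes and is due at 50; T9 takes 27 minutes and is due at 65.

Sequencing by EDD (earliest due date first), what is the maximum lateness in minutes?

EDD (increasing due date): T5 T4 T2 T8 T9 T1 T3 T6 T7.
T5: 0→12, due 32, lateness -20
T4: 12→37, due 35, lateness 2
T2: 37→40, due 44, lateness -4
T8: 40→58, due 50, lateness 8
T9: 58→85, due 65, lateness 20
T1: 85→94, due 80, lateness 14
T3: 94→114, due 87, lateness 27
T6: 114→118, due 88, lateness 30
T7: 118→144, due 89, lateness 55
Maximum = 55.

55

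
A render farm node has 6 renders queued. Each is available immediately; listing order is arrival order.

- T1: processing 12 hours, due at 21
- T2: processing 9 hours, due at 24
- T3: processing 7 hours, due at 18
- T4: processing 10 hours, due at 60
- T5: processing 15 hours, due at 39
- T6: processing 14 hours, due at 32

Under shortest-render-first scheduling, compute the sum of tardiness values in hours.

SPT (increasing processing time): T3 T2 T4 T1 T6 T5.
T3: 0→7, due 18, tardiness 0
T2: 7→16, due 24, tardiness 0
T4: 16→26, due 60, tardiness 0
T1: 26→38, due 21, tardiness 17
T6: 38→52, due 32, tardiness 20
T5: 52→67, due 39, tardiness 28
Sum = 0+0+0+17+20+28 = 65.

65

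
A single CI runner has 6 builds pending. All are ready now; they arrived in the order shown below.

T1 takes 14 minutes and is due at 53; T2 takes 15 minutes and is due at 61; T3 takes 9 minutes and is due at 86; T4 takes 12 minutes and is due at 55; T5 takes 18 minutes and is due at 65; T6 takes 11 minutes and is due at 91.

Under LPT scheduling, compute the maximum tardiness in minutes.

LPT (decreasing processing time): T5 T2 T1 T4 T6 T3.
T5: 0→18, due 65, tardiness 0
T2: 18→33, due 61, tardiness 0
T1: 33→47, due 53, tardiness 0
T4: 47→59, due 55, tardiness 4
T6: 59→70, due 91, tardiness 0
T3: 70→79, due 86, tardiness 0
Maximum = 4.

4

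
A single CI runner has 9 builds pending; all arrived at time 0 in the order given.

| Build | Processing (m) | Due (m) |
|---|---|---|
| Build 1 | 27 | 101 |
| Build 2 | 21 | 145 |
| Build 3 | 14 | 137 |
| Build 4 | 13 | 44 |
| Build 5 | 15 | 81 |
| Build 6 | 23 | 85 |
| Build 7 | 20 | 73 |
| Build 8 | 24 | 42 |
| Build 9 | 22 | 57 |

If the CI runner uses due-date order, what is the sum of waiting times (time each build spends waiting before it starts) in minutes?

712

EDD (increasing due date): Build 8 Build 4 Build 9 Build 7 Build 5 Build 6 Build 1 Build 3 Build 2.
Build 8: waits 0, runs 0→24
Build 4: waits 24, runs 24→37
Build 9: waits 37, runs 37→59
Build 7: waits 59, runs 59→79
Build 5: waits 79, runs 79→94
Build 6: waits 94, runs 94→117
Build 1: waits 117, runs 117→144
Build 3: waits 144, runs 144→158
Build 2: waits 158, runs 158→179
Sum = 0+24+37+59+79+94+117+144+158 = 712.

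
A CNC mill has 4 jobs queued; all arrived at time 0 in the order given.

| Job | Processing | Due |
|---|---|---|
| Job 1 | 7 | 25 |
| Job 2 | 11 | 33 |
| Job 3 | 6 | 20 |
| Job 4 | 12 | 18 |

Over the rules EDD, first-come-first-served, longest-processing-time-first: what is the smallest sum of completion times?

85

EDD (increasing due date): Job 4 Job 3 Job 1 Job 2.
Job 4: 0→12
Job 3: 12→18
Job 1: 18→25
Job 2: 25→36
Sum = 12+18+25+36 = 91.
FIFO (arrival order): Job 1 Job 2 Job 3 Job 4.
Job 1: 0→7
Job 2: 7→18
Job 3: 18→24
Job 4: 24→36
Sum = 7+18+24+36 = 85.
LPT (decreasing processing time): Job 4 Job 2 Job 1 Job 3.
Job 4: 0→12
Job 2: 12→23
Job 1: 23→30
Job 3: 30→36
Sum = 12+23+30+36 = 101.
EDD 91, FIFO 85, LPT 101 → minimum 85.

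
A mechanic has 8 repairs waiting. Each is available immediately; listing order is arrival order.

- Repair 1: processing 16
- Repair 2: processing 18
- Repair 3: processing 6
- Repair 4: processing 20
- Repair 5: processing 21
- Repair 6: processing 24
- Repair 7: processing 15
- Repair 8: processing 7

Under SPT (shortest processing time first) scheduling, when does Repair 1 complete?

SPT (increasing processing time): Repair 3 Repair 8 Repair 7 Repair 1 Repair 2 Repair 4 Repair 5 Repair 6.
Repair 3: 0→6
Repair 8: 6→13
Repair 7: 13→28
Repair 1: 28→44

44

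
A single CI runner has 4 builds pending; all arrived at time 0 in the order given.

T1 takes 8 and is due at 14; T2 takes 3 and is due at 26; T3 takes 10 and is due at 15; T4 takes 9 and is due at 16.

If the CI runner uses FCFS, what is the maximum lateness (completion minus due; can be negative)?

FIFO (arrival order): T1 T2 T3 T4.
T1: 0→8, due 14, lateness -6
T2: 8→11, due 26, lateness -15
T3: 11→21, due 15, lateness 6
T4: 21→30, due 16, lateness 14
Maximum = 14.

14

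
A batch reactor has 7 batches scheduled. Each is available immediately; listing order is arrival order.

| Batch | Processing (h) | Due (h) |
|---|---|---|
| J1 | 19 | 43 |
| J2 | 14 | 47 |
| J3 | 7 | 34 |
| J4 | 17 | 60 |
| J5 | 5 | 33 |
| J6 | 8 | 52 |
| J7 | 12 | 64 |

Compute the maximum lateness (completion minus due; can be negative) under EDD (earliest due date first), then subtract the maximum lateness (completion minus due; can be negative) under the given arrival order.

-11

EDD (increasing due date): J5 J3 J1 J2 J6 J4 J7.
J5: 0→5, due 33, lateness -28
J3: 5→12, due 34, lateness -22
J1: 12→31, due 43, lateness -12
J2: 31→45, due 47, lateness -2
J6: 45→53, due 52, lateness 1
J4: 53→70, due 60, lateness 10
J7: 70→82, due 64, lateness 18
Maximum = 18.
FIFO (arrival order): J1 J2 J3 J4 J5 J6 J7.
J1: 0→19, due 43, lateness -24
J2: 19→33, due 47, lateness -14
J3: 33→40, due 34, lateness 6
J4: 40→57, due 60, lateness -3
J5: 57→62, due 33, lateness 29
J6: 62→70, due 52, lateness 18
J7: 70→82, due 64, lateness 18
Maximum = 29.
Difference = 18 − 29 = -11.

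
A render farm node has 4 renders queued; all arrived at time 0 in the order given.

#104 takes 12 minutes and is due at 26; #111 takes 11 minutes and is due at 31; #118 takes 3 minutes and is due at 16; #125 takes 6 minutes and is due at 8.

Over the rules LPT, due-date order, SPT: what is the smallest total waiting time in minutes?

LPT (decreasing processing time): #104 #111 #125 #118.
#104: waits 0, runs 0→12
#111: waits 12, runs 12→23
#125: waits 23, runs 23→29
#118: waits 29, runs 29→32
Sum = 0+12+23+29 = 64.
EDD (increasing due date): #125 #118 #104 #111.
#125: waits 0, runs 0→6
#118: waits 6, runs 6→9
#104: waits 9, runs 9→21
#111: waits 21, runs 21→32
Sum = 0+6+9+21 = 36.
SPT (increasing processing time): #118 #125 #111 #104.
#118: waits 0, runs 0→3
#125: waits 3, runs 3→9
#111: waits 9, runs 9→20
#104: waits 20, runs 20→32
Sum = 0+3+9+20 = 32.
LPT 64, EDD 36, SPT 32 → minimum 32.

32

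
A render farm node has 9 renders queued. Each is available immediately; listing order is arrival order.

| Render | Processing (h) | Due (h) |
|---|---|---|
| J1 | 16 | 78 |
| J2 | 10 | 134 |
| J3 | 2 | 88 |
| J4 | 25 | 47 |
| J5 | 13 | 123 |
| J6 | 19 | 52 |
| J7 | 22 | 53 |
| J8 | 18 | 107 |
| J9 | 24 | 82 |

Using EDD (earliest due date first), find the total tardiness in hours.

EDD (increasing due date): J4 J6 J7 J1 J9 J3 J8 J5 J2.
J4: 0→25, due 47, tardiness 0
J6: 25→44, due 52, tardiness 0
J7: 44→66, due 53, tardiness 13
J1: 66→82, due 78, tardiness 4
J9: 82→106, due 82, tardiness 24
J3: 106→108, due 88, tardiness 20
J8: 108→126, due 107, tardiness 19
J5: 126→139, due 123, tardiness 16
J2: 139→149, due 134, tardiness 15
Sum = 0+0+13+4+24+20+19+16+15 = 111.

111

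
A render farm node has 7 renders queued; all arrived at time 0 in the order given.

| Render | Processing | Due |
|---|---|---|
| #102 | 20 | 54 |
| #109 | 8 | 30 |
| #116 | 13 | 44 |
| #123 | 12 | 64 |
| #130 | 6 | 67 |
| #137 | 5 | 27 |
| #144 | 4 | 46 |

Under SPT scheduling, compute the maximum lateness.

14

SPT (increasing processing time): #144 #137 #130 #109 #123 #116 #102.
#144: 0→4, due 46, lateness -42
#137: 4→9, due 27, lateness -18
#130: 9→15, due 67, lateness -52
#109: 15→23, due 30, lateness -7
#123: 23→35, due 64, lateness -29
#116: 35→48, due 44, lateness 4
#102: 48→68, due 54, lateness 14
Maximum = 14.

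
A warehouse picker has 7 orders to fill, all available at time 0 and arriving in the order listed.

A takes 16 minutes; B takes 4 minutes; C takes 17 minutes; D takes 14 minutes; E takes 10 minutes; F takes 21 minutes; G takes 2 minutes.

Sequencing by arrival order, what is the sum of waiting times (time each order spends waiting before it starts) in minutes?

267

FIFO (arrival order): A B C D E F G.
A: waits 0, runs 0→16
B: waits 16, runs 16→20
C: waits 20, runs 20→37
D: waits 37, runs 37→51
E: waits 51, runs 51→61
F: waits 61, runs 61→82
G: waits 82, runs 82→84
Sum = 0+16+20+37+51+61+82 = 267.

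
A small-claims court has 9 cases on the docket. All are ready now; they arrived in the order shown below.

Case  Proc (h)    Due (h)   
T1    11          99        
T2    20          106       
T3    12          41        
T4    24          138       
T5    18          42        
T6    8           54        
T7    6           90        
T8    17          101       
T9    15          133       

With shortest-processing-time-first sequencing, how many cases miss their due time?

SPT (increasing processing time): T7 T6 T1 T3 T9 T8 T5 T2 T4.
T7: 0→6, due 90, tardiness 0
T6: 6→14, due 54, tardiness 0
T1: 14→25, due 99, tardiness 0
T3: 25→37, due 41, tardiness 0
T9: 37→52, due 133, tardiness 0
T8: 52→69, due 101, tardiness 0
T5: 69→87, due 42, tardiness 45
T2: 87→107, due 106, tardiness 1
T4: 107→131, due 138, tardiness 0
Late cases: 2.

2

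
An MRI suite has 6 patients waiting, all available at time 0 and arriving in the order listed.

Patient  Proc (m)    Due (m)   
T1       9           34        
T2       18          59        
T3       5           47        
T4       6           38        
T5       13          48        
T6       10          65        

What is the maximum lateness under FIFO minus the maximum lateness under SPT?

FIFO (arrival order): T1 T2 T3 T4 T5 T6.
T1: 0→9, due 34, lateness -25
T2: 9→27, due 59, lateness -32
T3: 27→32, due 47, lateness -15
T4: 32→38, due 38, lateness 0
T5: 38→51, due 48, lateness 3
T6: 51→61, due 65, lateness -4
Maximum = 3.
SPT (increasing processing time): T3 T4 T1 T6 T5 T2.
T3: 0→5, due 47, lateness -42
T4: 5→11, due 38, lateness -27
T1: 11→20, due 34, lateness -14
T6: 20→30, due 65, lateness -35
T5: 30→43, due 48, lateness -5
T2: 43→61, due 59, lateness 2
Maximum = 2.
Difference = 3 − 2 = 1.

1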